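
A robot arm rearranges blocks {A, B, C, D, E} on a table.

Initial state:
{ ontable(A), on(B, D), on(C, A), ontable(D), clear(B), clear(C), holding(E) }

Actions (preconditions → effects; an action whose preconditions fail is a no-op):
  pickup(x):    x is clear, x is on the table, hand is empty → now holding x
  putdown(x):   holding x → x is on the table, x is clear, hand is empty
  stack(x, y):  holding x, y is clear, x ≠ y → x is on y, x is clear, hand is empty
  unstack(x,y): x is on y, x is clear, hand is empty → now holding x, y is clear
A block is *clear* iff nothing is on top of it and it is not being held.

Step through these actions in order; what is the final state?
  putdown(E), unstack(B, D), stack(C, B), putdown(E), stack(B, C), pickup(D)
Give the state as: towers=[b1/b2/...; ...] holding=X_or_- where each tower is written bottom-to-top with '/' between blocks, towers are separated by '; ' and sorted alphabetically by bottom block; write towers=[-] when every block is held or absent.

towers=[A/C/B; E] holding=D

step 1 (putdown(E)): towers=[A/C; D/B; E] holding=-
step 2 (unstack(B, D)): towers=[A/C; D; E] holding=B
step 3 (stack(C, B)) [no-op]: towers=[A/C; D; E] holding=B
step 4 (putdown(E)) [no-op]: towers=[A/C; D; E] holding=B
step 5 (stack(B, C)): towers=[A/C/B; D; E] holding=-
step 6 (pickup(D)): towers=[A/C/B; E] holding=D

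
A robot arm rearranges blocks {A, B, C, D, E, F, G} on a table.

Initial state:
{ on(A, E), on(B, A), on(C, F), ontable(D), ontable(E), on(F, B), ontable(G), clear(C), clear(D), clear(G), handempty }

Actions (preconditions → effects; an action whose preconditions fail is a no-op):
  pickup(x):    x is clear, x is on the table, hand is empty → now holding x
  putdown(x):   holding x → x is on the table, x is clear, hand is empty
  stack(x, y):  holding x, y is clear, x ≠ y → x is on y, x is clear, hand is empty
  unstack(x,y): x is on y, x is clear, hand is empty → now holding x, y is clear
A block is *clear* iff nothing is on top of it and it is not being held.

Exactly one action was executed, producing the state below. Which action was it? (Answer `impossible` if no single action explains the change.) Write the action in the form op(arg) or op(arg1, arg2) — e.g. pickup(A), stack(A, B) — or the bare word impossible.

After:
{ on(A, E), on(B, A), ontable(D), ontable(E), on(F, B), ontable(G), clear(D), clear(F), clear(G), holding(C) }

unstack(C, F)

target: towers=[D; E/A/B/F; G] holding=C
         pickup(G) → towers=[D; E/A/B/F/C] holding=G
         pickup(D) → towers=[E/A/B/F/C; G] holding=D
     unstack(C, F) → towers=[D; E/A/B/F; G] holding=C  ← match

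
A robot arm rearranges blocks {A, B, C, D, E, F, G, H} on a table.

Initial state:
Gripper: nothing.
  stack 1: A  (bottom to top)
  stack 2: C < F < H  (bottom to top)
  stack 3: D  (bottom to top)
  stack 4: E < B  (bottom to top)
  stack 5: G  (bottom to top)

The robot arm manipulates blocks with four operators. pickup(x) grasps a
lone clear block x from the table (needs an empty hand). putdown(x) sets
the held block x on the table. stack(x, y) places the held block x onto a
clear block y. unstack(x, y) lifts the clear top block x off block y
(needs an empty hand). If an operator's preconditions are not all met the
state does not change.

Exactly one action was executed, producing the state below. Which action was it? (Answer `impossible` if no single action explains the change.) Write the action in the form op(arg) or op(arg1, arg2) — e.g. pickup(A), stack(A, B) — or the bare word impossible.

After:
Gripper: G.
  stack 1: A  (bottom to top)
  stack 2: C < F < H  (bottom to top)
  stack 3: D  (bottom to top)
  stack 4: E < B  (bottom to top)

pickup(G)

target: towers=[A; C/F/H; D; E/B] holding=G
         pickup(G) → towers=[A; C/F/H; D; E/B] holding=G  ← match
         pickup(A) → towers=[C/F/H; D; E/B; G] holding=A
     unstack(H, F) → towers=[A; C/F; D; E/B; G] holding=H
     unstack(B, E) → towers=[A; C/F/H; D; E; G] holding=B
         pickup(D) → towers=[A; C/F/H; E/B; G] holding=D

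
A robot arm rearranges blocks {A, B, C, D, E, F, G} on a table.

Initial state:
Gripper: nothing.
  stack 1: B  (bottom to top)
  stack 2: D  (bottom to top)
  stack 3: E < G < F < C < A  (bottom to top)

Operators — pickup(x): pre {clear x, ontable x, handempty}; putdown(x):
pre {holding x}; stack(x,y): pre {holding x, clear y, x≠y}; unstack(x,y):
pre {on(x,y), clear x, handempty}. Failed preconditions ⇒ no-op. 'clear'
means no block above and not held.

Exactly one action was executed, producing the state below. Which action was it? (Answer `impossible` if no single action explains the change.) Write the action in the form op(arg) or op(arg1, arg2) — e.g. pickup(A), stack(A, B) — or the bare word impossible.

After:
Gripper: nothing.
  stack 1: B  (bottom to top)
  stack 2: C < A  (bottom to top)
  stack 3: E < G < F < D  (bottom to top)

impossible

target: towers=[B; C/A; E/G/F/D] holding=-
         pickup(B) → towers=[D; E/G/F/C/A] holding=B
         pickup(D) → towers=[B; E/G/F/C/A] holding=D
     unstack(A, C) → towers=[B; D; E/G/F/C] holding=A
none of the 3 applicable actions match → impossible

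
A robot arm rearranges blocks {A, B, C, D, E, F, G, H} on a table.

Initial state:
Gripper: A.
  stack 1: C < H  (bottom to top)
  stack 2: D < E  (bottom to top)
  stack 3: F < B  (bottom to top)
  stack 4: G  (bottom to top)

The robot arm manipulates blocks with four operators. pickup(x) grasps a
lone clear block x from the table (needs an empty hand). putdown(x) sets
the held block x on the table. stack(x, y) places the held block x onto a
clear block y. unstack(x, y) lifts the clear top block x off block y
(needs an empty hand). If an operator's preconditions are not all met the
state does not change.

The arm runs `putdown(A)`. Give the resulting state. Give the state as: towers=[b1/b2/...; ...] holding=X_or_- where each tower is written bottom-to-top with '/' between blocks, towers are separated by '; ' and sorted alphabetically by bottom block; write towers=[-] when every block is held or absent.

towers=[A; C/H; D/E; F/B; G] holding=-

before: towers=[C/H; D/E; F/B; G] holding=A
pre[putdown(A)]: holding(A) yes
all met → apply putdown(A)
after:  towers=[A; C/H; D/E; F/B; G] holding=-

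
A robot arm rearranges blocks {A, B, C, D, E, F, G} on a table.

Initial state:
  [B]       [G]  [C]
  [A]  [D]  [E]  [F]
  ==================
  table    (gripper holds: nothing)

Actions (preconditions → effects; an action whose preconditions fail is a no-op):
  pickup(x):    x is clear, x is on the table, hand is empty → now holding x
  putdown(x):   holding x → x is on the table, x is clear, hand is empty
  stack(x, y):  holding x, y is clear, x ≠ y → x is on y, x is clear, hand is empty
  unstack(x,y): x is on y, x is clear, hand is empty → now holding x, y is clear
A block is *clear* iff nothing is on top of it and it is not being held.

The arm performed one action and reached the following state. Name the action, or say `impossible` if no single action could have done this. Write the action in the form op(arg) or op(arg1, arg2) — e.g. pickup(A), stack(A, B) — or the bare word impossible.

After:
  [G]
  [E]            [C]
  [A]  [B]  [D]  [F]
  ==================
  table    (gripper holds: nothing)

target: towers=[A/E/G; B; D; F/C] holding=-
     unstack(B, A) → towers=[A; D; E/G; F/C] holding=B
     unstack(G, E) → towers=[A/B; D; E; F/C] holding=G
         pickup(D) → towers=[A/B; E/G; F/C] holding=D
     unstack(C, F) → towers=[A/B; D; E/G; F] holding=C
none of the 4 applicable actions match → impossible

impossible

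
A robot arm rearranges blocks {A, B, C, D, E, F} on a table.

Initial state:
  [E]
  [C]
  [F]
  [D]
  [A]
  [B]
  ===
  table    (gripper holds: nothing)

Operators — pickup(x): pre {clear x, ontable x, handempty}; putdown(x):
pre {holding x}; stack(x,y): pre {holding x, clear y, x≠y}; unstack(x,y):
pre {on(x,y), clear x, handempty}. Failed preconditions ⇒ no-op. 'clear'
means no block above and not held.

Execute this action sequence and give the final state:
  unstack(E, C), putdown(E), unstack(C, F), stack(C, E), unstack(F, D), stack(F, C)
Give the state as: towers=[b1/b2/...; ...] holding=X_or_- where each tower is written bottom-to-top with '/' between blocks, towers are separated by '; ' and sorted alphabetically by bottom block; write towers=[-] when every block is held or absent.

towers=[B/A/D; E/C/F] holding=-

step 1 (unstack(E, C)): towers=[B/A/D/F/C] holding=E
step 2 (putdown(E)): towers=[B/A/D/F/C; E] holding=-
step 3 (unstack(C, F)): towers=[B/A/D/F; E] holding=C
step 4 (stack(C, E)): towers=[B/A/D/F; E/C] holding=-
step 5 (unstack(F, D)): towers=[B/A/D; E/C] holding=F
step 6 (stack(F, C)): towers=[B/A/D; E/C/F] holding=-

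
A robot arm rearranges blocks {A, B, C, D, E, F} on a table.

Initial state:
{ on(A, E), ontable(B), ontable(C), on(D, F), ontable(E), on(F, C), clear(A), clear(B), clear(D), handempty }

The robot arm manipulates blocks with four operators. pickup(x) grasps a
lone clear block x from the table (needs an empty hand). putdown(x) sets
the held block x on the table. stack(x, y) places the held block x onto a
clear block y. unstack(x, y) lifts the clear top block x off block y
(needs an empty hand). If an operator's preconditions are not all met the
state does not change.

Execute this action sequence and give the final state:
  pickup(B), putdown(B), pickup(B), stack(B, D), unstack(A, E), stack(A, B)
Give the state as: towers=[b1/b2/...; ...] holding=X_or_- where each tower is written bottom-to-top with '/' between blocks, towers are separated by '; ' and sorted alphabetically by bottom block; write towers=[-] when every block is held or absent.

towers=[C/F/D/B/A; E] holding=-

step 1 (pickup(B)): towers=[C/F/D; E/A] holding=B
step 2 (putdown(B)): towers=[B; C/F/D; E/A] holding=-
step 3 (pickup(B)): towers=[C/F/D; E/A] holding=B
step 4 (stack(B, D)): towers=[C/F/D/B; E/A] holding=-
step 5 (unstack(A, E)): towers=[C/F/D/B; E] holding=A
step 6 (stack(A, B)): towers=[C/F/D/B/A; E] holding=-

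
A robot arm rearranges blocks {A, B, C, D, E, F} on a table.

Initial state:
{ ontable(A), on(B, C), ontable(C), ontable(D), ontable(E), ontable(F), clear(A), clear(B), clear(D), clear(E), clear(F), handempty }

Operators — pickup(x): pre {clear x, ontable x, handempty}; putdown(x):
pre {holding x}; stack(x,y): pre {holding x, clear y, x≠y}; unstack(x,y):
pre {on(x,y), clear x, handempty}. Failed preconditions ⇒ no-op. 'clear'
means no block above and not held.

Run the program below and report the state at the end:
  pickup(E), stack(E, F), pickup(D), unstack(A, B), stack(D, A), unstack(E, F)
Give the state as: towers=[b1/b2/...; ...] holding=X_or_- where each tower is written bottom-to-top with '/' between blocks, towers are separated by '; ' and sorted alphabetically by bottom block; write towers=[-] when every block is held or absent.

towers=[A/D; C/B; F] holding=E

step 1 (pickup(E)): towers=[A; C/B; D; F] holding=E
step 2 (stack(E, F)): towers=[A; C/B; D; F/E] holding=-
step 3 (pickup(D)): towers=[A; C/B; F/E] holding=D
step 4 (unstack(A, B)) [no-op]: towers=[A; C/B; F/E] holding=D
step 5 (stack(D, A)): towers=[A/D; C/B; F/E] holding=-
step 6 (unstack(E, F)): towers=[A/D; C/B; F] holding=E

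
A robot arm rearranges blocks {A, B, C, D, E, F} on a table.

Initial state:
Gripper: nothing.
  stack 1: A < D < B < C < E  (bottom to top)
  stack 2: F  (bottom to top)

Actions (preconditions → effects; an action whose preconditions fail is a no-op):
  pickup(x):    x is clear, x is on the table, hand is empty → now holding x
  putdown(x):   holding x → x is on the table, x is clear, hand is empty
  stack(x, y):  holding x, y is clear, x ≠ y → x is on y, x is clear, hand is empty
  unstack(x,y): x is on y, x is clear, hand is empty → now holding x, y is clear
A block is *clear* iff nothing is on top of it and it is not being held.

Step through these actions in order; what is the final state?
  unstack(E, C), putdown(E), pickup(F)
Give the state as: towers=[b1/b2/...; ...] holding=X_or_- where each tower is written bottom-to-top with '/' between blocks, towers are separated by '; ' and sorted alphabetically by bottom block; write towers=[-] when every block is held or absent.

towers=[A/D/B/C; E] holding=F

step 1 (unstack(E, C)): towers=[A/D/B/C; F] holding=E
step 2 (putdown(E)): towers=[A/D/B/C; E; F] holding=-
step 3 (pickup(F)): towers=[A/D/B/C; E] holding=F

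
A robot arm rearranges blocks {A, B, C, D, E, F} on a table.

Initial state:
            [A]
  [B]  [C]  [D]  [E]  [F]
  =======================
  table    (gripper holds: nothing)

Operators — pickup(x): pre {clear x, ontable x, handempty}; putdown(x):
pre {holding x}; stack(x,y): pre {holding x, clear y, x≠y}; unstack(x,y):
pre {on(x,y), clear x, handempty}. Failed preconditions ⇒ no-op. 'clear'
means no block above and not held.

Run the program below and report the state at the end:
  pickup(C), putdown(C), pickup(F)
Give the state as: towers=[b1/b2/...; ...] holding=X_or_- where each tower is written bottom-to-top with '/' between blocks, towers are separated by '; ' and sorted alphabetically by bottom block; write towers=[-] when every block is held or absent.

step 1 (pickup(C)): towers=[B; D/A; E; F] holding=C
step 2 (putdown(C)): towers=[B; C; D/A; E; F] holding=-
step 3 (pickup(F)): towers=[B; C; D/A; E] holding=F

towers=[B; C; D/A; E] holding=F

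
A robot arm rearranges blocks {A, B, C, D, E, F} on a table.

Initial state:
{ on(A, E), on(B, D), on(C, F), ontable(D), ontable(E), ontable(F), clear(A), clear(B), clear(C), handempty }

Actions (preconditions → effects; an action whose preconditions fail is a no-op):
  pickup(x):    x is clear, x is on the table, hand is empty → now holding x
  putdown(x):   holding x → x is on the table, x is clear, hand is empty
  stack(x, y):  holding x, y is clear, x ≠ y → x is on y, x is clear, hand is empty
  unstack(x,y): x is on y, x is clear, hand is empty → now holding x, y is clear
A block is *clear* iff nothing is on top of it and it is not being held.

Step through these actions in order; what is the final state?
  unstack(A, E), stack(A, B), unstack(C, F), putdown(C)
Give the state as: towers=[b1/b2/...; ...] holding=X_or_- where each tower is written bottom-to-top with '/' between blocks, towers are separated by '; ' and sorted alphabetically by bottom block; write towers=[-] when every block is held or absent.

towers=[C; D/B/A; E; F] holding=-

step 1 (unstack(A, E)): towers=[D/B; E; F/C] holding=A
step 2 (stack(A, B)): towers=[D/B/A; E; F/C] holding=-
step 3 (unstack(C, F)): towers=[D/B/A; E; F] holding=C
step 4 (putdown(C)): towers=[C; D/B/A; E; F] holding=-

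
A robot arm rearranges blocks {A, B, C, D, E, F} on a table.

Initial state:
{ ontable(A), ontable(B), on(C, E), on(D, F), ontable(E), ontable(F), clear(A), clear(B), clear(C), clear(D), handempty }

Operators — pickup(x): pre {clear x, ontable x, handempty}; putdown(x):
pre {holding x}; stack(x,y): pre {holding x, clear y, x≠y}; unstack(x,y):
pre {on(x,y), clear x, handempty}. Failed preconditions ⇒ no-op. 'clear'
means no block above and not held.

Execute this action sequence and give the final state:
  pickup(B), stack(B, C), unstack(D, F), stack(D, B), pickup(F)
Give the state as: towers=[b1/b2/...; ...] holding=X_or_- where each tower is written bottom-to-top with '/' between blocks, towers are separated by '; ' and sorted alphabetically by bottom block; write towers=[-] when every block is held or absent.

step 1 (pickup(B)): towers=[A; E/C; F/D] holding=B
step 2 (stack(B, C)): towers=[A; E/C/B; F/D] holding=-
step 3 (unstack(D, F)): towers=[A; E/C/B; F] holding=D
step 4 (stack(D, B)): towers=[A; E/C/B/D; F] holding=-
step 5 (pickup(F)): towers=[A; E/C/B/D] holding=F

towers=[A; E/C/B/D] holding=F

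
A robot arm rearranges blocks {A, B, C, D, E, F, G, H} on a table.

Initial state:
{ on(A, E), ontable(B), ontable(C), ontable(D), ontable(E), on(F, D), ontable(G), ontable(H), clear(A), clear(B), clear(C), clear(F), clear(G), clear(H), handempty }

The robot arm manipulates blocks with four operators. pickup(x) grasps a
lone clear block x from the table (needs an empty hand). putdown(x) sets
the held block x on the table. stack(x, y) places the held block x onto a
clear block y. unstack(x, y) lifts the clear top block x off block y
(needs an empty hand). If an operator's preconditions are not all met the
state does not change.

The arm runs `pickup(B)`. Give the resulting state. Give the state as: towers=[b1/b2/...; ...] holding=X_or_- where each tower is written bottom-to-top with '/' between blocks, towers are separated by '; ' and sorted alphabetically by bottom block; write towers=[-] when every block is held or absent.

before: towers=[B; C; D/F; E/A; G; H] holding=-
pre[pickup(B)]: clear(B) ✓, ontable(B) ✓, handempty ✓
all met → apply pickup(B)
after:  towers=[C; D/F; E/A; G; H] holding=B

towers=[C; D/F; E/A; G; H] holding=B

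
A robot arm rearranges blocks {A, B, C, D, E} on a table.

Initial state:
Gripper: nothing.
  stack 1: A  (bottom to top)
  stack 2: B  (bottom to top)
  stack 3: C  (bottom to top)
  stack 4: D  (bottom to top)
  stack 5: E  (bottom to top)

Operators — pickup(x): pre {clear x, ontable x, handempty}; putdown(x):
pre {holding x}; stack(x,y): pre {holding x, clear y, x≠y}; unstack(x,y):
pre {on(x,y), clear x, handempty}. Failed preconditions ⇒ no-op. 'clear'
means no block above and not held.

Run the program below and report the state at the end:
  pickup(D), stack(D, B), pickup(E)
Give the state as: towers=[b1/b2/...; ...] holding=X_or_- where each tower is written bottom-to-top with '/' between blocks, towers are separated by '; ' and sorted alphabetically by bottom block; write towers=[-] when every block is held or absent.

step 1 (pickup(D)): towers=[A; B; C; E] holding=D
step 2 (stack(D, B)): towers=[A; B/D; C; E] holding=-
step 3 (pickup(E)): towers=[A; B/D; C] holding=E

towers=[A; B/D; C] holding=E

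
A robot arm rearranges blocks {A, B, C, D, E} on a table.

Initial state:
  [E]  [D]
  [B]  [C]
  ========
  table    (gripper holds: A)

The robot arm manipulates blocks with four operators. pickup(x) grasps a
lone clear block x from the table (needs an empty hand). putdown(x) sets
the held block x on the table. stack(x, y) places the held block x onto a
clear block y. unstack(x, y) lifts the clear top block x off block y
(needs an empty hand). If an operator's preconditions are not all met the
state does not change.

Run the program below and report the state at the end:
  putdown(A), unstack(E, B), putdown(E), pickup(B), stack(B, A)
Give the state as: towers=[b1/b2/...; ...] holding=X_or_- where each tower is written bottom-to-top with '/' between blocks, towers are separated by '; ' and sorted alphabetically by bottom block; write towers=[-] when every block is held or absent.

towers=[A/B; C/D; E] holding=-

step 1 (putdown(A)): towers=[A; B/E; C/D] holding=-
step 2 (unstack(E, B)): towers=[A; B; C/D] holding=E
step 3 (putdown(E)): towers=[A; B; C/D; E] holding=-
step 4 (pickup(B)): towers=[A; C/D; E] holding=B
step 5 (stack(B, A)): towers=[A/B; C/D; E] holding=-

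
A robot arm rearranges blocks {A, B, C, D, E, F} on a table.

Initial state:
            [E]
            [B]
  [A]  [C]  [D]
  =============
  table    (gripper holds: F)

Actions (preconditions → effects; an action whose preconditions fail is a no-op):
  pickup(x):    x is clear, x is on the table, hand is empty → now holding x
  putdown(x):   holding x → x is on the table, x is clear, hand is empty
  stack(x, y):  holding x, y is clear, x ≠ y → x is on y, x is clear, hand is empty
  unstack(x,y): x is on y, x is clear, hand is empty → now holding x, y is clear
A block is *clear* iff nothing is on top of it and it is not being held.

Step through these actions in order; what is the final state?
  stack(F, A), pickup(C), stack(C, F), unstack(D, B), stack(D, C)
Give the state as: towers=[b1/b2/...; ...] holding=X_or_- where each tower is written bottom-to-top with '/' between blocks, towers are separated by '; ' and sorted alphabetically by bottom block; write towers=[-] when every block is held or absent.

towers=[A/F/C; D/B/E] holding=-

step 1 (stack(F, A)): towers=[A/F; C; D/B/E] holding=-
step 2 (pickup(C)): towers=[A/F; D/B/E] holding=C
step 3 (stack(C, F)): towers=[A/F/C; D/B/E] holding=-
step 4 (unstack(D, B)) [no-op]: towers=[A/F/C; D/B/E] holding=-
step 5 (stack(D, C)) [no-op]: towers=[A/F/C; D/B/E] holding=-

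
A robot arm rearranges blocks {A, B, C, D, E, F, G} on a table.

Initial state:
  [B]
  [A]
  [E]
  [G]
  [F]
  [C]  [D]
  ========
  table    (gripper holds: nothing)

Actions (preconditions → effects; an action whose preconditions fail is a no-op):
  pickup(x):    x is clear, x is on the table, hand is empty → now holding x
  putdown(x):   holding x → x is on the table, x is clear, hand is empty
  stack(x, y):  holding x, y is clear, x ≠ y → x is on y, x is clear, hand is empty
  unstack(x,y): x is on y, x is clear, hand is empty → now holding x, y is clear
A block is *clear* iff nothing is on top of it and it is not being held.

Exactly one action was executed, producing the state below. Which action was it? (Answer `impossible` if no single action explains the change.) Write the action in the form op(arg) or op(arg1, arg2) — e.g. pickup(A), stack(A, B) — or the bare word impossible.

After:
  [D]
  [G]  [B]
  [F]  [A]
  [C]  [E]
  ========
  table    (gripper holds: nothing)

target: towers=[C/F/G/D; E/A/B] holding=-
     unstack(B, A) → towers=[C/F/G/E/A; D] holding=B
         pickup(D) → towers=[C/F/G/E/A/B] holding=D
none of the 2 applicable actions match → impossible

impossible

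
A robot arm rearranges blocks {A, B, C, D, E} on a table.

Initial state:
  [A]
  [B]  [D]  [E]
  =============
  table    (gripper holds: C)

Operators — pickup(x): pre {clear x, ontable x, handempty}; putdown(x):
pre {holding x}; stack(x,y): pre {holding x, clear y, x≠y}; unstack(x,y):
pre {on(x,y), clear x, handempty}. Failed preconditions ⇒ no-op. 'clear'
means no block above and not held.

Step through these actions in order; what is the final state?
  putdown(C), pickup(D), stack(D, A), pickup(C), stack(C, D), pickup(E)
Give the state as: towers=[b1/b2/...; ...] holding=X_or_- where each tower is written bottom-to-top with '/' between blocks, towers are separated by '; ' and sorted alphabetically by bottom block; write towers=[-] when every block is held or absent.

step 1 (putdown(C)): towers=[B/A; C; D; E] holding=-
step 2 (pickup(D)): towers=[B/A; C; E] holding=D
step 3 (stack(D, A)): towers=[B/A/D; C; E] holding=-
step 4 (pickup(C)): towers=[B/A/D; E] holding=C
step 5 (stack(C, D)): towers=[B/A/D/C; E] holding=-
step 6 (pickup(E)): towers=[B/A/D/C] holding=E

towers=[B/A/D/C] holding=E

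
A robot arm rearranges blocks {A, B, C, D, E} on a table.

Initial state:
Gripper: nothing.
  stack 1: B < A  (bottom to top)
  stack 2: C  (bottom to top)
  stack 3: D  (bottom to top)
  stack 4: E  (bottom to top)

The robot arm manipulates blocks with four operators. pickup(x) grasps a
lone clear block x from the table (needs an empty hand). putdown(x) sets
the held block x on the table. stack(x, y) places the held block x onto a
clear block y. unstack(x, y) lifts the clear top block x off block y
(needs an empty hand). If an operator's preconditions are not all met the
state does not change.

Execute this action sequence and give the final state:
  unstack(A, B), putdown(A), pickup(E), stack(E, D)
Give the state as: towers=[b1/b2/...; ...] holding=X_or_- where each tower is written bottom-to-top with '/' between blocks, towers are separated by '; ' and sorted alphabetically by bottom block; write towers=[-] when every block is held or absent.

step 1 (unstack(A, B)): towers=[B; C; D; E] holding=A
step 2 (putdown(A)): towers=[A; B; C; D; E] holding=-
step 3 (pickup(E)): towers=[A; B; C; D] holding=E
step 4 (stack(E, D)): towers=[A; B; C; D/E] holding=-

towers=[A; B; C; D/E] holding=-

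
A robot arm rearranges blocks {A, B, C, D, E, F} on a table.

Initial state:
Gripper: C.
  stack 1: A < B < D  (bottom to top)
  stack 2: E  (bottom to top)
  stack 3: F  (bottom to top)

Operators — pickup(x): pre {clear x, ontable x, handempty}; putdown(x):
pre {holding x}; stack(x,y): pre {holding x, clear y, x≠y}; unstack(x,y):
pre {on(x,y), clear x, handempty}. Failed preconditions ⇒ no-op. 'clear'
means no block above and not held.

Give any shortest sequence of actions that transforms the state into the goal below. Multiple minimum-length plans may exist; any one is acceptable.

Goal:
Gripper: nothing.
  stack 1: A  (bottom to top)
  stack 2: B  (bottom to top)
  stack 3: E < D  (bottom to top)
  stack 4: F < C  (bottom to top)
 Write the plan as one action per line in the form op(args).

step 1 (stack(C, F)): towers=[A/B/D; E; F/C] holding=-
step 2 (unstack(D, B)): towers=[A/B; E; F/C] holding=D
step 3 (stack(D, E)): towers=[A/B; E/D; F/C] holding=-
step 4 (unstack(B, A)): towers=[A; E/D; F/C] holding=B
step 5 (putdown(B)): towers=[A; B; E/D; F/C] holding=-
goal check: towers=[A; B; E/D; F/C] holding=- — reached (length 5, optimal by BFS)

stack(C, F)
unstack(D, B)
stack(D, E)
unstack(B, A)
putdown(B)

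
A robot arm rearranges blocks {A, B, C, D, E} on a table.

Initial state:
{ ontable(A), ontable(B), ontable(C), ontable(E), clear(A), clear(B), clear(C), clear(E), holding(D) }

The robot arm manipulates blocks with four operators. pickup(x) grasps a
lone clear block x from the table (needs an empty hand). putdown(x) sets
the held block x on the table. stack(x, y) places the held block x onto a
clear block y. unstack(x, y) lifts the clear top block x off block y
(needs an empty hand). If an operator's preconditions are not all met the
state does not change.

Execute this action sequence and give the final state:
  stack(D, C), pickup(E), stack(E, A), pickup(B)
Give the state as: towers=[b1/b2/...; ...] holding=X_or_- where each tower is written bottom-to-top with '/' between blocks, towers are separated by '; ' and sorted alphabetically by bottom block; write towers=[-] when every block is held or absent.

towers=[A/E; C/D] holding=B

step 1 (stack(D, C)): towers=[A; B; C/D; E] holding=-
step 2 (pickup(E)): towers=[A; B; C/D] holding=E
step 3 (stack(E, A)): towers=[A/E; B; C/D] holding=-
step 4 (pickup(B)): towers=[A/E; C/D] holding=B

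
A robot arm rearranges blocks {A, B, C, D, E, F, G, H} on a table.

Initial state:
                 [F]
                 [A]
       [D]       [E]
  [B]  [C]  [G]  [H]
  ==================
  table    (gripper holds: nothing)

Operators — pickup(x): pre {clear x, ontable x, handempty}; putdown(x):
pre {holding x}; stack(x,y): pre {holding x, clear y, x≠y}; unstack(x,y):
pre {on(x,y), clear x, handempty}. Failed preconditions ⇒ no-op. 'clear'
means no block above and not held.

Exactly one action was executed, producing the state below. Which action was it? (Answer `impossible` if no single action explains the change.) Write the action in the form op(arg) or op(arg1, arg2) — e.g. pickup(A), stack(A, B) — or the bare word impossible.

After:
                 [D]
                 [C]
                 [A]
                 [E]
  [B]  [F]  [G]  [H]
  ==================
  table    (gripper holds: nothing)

impossible

target: towers=[B; F; G; H/E/A/C/D] holding=-
         pickup(G) → towers=[B; C/D; H/E/A/F] holding=G
         pickup(B) → towers=[C/D; G; H/E/A/F] holding=B
     unstack(F, A) → towers=[B; C/D; G; H/E/A] holding=F
     unstack(D, C) → towers=[B; C; G; H/E/A/F] holding=D
none of the 4 applicable actions match → impossible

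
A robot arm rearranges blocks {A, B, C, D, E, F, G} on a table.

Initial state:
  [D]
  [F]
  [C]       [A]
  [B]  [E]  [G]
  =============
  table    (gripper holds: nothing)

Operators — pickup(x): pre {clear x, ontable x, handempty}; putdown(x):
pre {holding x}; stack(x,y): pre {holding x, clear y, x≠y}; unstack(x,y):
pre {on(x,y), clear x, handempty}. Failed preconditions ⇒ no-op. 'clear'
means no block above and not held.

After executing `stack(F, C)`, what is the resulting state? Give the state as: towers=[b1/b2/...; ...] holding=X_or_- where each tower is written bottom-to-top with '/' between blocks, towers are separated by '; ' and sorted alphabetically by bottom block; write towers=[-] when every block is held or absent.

towers=[B/C/F/D; E; G/A] holding=-

before: towers=[B/C/F/D; E; G/A] holding=-
pre[stack(F, C)]: holding(F) ✗, clear(C) ✗, F≠C ✓
holding(F), clear(C) unmet → stack(F, C) is a no-op
after:  towers=[B/C/F/D; E; G/A] holding=-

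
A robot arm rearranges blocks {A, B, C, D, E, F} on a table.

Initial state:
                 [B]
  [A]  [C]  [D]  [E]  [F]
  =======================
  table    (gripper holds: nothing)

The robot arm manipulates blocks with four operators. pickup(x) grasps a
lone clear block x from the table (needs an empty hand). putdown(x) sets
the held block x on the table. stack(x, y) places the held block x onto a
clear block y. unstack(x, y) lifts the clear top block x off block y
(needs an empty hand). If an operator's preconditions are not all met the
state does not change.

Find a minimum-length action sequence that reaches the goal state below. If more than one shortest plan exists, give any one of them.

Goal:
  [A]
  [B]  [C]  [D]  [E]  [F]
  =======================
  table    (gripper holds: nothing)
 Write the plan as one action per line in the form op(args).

step 1 (unstack(B, E)): towers=[A; C; D; E; F] holding=B
step 2 (putdown(B)): towers=[A; B; C; D; E; F] holding=-
step 3 (pickup(A)): towers=[B; C; D; E; F] holding=A
step 4 (stack(A, B)): towers=[B/A; C; D; E; F] holding=-
goal check: towers=[B/A; C; D; E; F] holding=- — reached (length 4, optimal by BFS)

unstack(B, E)
putdown(B)
pickup(A)
stack(A, B)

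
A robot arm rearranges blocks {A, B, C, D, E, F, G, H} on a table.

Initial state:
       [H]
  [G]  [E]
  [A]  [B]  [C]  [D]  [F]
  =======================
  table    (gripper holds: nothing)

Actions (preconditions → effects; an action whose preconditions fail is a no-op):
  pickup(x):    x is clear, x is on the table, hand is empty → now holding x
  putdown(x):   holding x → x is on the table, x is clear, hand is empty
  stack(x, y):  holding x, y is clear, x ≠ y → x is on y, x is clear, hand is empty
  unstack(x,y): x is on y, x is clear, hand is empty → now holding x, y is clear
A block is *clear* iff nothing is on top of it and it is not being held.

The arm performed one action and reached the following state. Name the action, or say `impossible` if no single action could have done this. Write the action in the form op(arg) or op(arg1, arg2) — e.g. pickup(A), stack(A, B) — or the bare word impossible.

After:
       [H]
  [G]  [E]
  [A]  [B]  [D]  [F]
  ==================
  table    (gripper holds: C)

pickup(C)

target: towers=[A/G; B/E/H; D; F] holding=C
     unstack(G, A) → towers=[A; B/E/H; C; D; F] holding=G
     unstack(H, E) → towers=[A/G; B/E; C; D; F] holding=H
         pickup(F) → towers=[A/G; B/E/H; C; D] holding=F
         pickup(D) → towers=[A/G; B/E/H; C; F] holding=D
         pickup(C) → towers=[A/G; B/E/H; D; F] holding=C  ← match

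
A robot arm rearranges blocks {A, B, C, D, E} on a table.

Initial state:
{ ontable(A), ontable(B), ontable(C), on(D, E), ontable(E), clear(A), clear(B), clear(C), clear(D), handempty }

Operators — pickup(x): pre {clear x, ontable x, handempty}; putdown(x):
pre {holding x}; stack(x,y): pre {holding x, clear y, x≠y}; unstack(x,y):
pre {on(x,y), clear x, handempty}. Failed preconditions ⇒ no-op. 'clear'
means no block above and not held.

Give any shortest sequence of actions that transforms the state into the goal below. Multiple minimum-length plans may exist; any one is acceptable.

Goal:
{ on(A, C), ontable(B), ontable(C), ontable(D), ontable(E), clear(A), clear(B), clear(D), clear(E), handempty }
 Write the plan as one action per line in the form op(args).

unstack(D, E)
putdown(D)
pickup(A)
stack(A, C)

step 1 (unstack(D, E)): towers=[A; B; C; E] holding=D
step 2 (putdown(D)): towers=[A; B; C; D; E] holding=-
step 3 (pickup(A)): towers=[B; C; D; E] holding=A
step 4 (stack(A, C)): towers=[B; C/A; D; E] holding=-
goal check: towers=[B; C/A; D; E] holding=- — reached (length 4, optimal by BFS)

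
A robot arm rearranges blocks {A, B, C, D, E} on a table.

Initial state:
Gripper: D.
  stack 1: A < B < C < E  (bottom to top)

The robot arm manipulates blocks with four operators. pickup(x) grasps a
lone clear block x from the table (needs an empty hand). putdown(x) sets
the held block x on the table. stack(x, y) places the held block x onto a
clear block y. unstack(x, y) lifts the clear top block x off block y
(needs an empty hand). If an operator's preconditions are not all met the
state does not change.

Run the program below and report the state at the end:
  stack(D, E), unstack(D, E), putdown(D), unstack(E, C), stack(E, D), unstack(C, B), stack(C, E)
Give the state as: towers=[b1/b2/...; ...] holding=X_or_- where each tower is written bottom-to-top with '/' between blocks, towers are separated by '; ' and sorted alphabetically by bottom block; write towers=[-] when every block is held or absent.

step 1 (stack(D, E)): towers=[A/B/C/E/D] holding=-
step 2 (unstack(D, E)): towers=[A/B/C/E] holding=D
step 3 (putdown(D)): towers=[A/B/C/E; D] holding=-
step 4 (unstack(E, C)): towers=[A/B/C; D] holding=E
step 5 (stack(E, D)): towers=[A/B/C; D/E] holding=-
step 6 (unstack(C, B)): towers=[A/B; D/E] holding=C
step 7 (stack(C, E)): towers=[A/B; D/E/C] holding=-

towers=[A/B; D/E/C] holding=-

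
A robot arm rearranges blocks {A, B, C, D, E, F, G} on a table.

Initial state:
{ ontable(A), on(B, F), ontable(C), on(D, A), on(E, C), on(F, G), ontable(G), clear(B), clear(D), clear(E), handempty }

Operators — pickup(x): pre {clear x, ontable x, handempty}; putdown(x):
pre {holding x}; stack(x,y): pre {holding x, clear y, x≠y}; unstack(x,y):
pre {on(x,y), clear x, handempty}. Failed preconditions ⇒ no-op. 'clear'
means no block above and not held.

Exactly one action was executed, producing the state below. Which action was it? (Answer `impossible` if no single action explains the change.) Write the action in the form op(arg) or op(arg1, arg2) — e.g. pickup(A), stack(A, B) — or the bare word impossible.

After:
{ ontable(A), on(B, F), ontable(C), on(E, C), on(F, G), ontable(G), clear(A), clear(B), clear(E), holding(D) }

unstack(D, A)

target: towers=[A; C/E; G/F/B] holding=D
     unstack(B, F) → towers=[A/D; C/E; G/F] holding=B
     unstack(D, A) → towers=[A; C/E; G/F/B] holding=D  ← match
     unstack(E, C) → towers=[A/D; C; G/F/B] holding=E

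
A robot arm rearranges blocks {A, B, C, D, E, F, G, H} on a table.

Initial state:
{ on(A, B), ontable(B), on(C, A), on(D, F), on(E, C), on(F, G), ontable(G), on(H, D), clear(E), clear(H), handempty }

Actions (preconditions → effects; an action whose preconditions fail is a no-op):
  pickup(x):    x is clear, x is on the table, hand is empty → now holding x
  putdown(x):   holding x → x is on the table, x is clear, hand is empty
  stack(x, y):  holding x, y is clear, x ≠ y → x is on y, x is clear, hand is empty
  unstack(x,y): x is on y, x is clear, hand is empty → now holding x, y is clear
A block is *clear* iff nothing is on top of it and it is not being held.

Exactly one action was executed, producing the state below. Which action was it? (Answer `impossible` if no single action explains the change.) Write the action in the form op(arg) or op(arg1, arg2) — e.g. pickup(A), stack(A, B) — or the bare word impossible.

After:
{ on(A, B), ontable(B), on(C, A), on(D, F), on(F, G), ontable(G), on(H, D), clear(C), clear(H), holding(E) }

unstack(E, C)

target: towers=[B/A/C; G/F/D/H] holding=E
     unstack(E, C) → towers=[B/A/C; G/F/D/H] holding=E  ← match
     unstack(H, D) → towers=[B/A/C/E; G/F/D] holding=H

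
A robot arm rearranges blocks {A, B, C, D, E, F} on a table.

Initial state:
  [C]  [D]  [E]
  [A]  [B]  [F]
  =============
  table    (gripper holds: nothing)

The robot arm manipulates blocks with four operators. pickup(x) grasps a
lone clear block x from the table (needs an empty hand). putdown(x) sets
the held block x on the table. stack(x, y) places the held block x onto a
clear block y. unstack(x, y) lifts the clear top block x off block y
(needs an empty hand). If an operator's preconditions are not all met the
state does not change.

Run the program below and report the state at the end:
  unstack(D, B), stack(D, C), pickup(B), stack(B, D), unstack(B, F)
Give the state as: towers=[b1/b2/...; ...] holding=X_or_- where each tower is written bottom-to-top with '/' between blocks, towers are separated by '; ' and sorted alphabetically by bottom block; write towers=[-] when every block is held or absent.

step 1 (unstack(D, B)): towers=[A/C; B; F/E] holding=D
step 2 (stack(D, C)): towers=[A/C/D; B; F/E] holding=-
step 3 (pickup(B)): towers=[A/C/D; F/E] holding=B
step 4 (stack(B, D)): towers=[A/C/D/B; F/E] holding=-
step 5 (unstack(B, F)) [no-op]: towers=[A/C/D/B; F/E] holding=-

towers=[A/C/D/B; F/E] holding=-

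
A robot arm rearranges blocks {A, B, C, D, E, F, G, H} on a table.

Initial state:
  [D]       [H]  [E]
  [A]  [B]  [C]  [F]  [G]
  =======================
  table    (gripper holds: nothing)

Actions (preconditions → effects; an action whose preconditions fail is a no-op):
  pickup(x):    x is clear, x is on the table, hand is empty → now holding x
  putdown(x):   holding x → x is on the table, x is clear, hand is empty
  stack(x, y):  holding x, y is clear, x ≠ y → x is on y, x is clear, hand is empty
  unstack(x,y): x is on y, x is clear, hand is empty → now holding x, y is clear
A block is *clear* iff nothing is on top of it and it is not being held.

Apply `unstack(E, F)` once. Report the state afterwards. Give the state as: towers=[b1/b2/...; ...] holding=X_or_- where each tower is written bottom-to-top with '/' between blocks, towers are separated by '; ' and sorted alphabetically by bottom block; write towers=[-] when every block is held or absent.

before: towers=[A/D; B; C/H; F/E; G] holding=-
pre[unstack(E, F)]: on(E,F) ok, clear(E) ok, handempty ok
all met → apply unstack(E, F)
after:  towers=[A/D; B; C/H; F; G] holding=E

towers=[A/D; B; C/H; F; G] holding=E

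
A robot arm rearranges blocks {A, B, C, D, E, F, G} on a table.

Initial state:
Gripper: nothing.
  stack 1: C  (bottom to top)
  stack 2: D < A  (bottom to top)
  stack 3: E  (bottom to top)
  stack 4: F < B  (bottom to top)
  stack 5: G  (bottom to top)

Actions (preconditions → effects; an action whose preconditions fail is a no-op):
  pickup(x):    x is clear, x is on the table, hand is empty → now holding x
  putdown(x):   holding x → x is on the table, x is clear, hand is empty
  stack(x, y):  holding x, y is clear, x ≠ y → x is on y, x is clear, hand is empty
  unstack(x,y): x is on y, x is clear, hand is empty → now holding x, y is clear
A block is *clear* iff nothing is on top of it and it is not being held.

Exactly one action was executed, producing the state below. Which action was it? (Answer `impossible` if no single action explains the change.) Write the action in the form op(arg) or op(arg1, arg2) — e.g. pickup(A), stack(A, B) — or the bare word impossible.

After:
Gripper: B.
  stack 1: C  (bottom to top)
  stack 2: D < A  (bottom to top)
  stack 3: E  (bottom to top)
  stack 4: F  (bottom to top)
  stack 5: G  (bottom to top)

unstack(B, F)

target: towers=[C; D/A; E; F; G] holding=B
     unstack(B, F) → towers=[C; D/A; E; F; G] holding=B  ← match
         pickup(G) → towers=[C; D/A; E; F/B] holding=G
     unstack(A, D) → towers=[C; D; E; F/B; G] holding=A
         pickup(E) → towers=[C; D/A; F/B; G] holding=E
         pickup(C) → towers=[D/A; E; F/B; G] holding=C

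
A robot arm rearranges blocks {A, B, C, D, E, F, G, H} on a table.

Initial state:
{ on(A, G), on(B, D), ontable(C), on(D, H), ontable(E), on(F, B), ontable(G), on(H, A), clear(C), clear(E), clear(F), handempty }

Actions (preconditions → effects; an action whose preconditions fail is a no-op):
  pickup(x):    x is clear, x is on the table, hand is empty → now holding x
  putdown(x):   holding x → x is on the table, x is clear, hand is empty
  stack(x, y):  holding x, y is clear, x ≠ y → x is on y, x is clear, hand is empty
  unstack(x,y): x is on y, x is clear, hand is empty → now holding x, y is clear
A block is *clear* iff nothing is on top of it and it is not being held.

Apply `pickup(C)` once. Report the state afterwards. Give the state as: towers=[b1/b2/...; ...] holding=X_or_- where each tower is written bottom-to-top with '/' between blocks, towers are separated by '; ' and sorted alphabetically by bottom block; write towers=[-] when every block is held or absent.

towers=[E; G/A/H/D/B/F] holding=C

before: towers=[C; E; G/A/H/D/B/F] holding=-
pre[pickup(C)]: clear(C) ok, ontable(C) ok, handempty ok
all met → apply pickup(C)
after:  towers=[E; G/A/H/D/B/F] holding=C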